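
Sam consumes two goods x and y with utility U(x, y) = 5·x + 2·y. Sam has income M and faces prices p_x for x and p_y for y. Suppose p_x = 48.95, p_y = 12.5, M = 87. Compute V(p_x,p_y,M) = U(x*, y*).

Linear utility — the consumer picks whichever good has higher MU/price: 5/48.95 = 0.1021 vs 2/12.5 = 0.16.
y gives more utility per dollar, so spend all income on y: y* = M/p_y, x* = 0.
Numerically: x* = 0, y* = 6.96.
Utility at the optimum: U(0, 6.96) = 13.92.

V = 13.92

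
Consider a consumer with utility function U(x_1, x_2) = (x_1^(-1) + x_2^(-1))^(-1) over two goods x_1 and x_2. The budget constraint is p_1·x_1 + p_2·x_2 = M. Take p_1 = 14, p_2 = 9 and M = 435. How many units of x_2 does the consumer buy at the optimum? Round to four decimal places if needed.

x_2* = 21.5081

MRS = MU_x_1/MU_x_2 = (x_2/x_1)^(2). Set equal to p_1/p_2.
Solve for the ratio: x_2/x_1 = [p_1/p_2]^(0.5).
Substitute x_2 = (x_2/x_1)·x_1 into the budget: x_1* = M/(p_1 + p_2·(x_2/x_1)).
Numerically x_2/x_1 = 1.247219, so x_1* = 435/(14 + 9·1.247219) = 17.2448 and x_2* = 1.247219·17.2448 = 21.5081.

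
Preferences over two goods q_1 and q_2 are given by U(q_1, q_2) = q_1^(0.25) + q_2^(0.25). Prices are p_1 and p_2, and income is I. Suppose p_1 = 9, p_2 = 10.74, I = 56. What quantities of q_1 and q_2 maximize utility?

MRS = MU_q_1/MU_q_2 = (q_2/q_1)^(0.75). Set equal to p_1/p_2.
Hence q_2/q_1 = (p_1/p_2)^(1/(0.75)), i.e. raised to the 4/3 power.
With the ratio pinned down, the budget gives q_1* = I/(p_1 + p_2·(q_2/q_1)) and q_2* = (q_2/q_1)·q_1*.
Numerically q_2/q_1 = 0.790043, so q_1* = 56/(9 + 10.74·0.790043) = 3.2027 and q_2* = 0.790043·3.2027 = 2.5303.

q_1* = 3.2027, q_2* = 2.5303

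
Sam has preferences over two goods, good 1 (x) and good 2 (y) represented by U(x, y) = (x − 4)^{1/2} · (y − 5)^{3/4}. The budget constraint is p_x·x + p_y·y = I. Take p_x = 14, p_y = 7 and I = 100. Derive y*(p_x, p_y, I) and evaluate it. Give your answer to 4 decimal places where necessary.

Let x' = x−4, y' = y−5. MRS = (2/3)·y'/x' = p_x/p_y.
Substituting into the budget: x* = 4 + 0.4·(I − 4·p_x − 5·p_y)/p_x, and y* = 5 + 0.6·(…)/p_y.
Discretionary income = 100 − 4·14 − 5·7 = 9; y* = 5 + 0.6·9/7 = 5.7714.

y* = 5.7714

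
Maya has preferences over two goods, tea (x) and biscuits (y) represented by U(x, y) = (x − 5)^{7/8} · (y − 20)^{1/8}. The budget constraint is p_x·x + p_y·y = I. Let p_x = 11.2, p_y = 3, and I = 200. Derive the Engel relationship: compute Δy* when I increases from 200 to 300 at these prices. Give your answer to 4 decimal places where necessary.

Δy* = 4.1667

This is Cobb-Douglas in (x−5, y−20): tangency gives 0.875·p_y·(y−20) = 0.125·p_x·(x−5).
Substituting into the budget: x* = 5 + 0.875·(I − 5·p_x − 20·p_y)/p_x, and y* = 20 + 0.125·(…)/p_y.
Discretionary income = 200 − 5·11.2 − 20·3 = 84; y* = 20 + 0.125·84/3 = 23.5.
At I' = 300: y* = 27.6667. Change: 27.6667 − 23.5 = 4.1667.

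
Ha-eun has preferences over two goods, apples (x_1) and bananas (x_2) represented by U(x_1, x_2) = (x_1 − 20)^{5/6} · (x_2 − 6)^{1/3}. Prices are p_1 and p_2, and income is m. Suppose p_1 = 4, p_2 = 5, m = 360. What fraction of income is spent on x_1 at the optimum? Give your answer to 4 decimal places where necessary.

MRS = (5/2)·(x_2−6)/(x_1−20). Tangency with p_1/p_2 gives x_2−6 = (2/5)·(p_1/p_2)·(x_1−20).
Substituting into the budget: x_1* = 20 + 5/7·(m − 20·p_1 − 6·p_2)/p_1, and x_2* = 6 + 2/7·(…)/p_2.
Discretionary income = 360 − 20·4 − 6·5 = 250; x_1* = 20 + 5/7·250/4 = 64.6429; x_2* = 6 + 2/7·250/5 = 20.2857.
Expenditure on x_1: 4·64.6429 = 258.5714; share = 0.7183.

share on x_1 = 0.7183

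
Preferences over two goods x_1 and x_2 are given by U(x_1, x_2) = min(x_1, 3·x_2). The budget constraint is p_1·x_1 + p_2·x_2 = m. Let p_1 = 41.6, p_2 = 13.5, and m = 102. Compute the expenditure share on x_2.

Demand: x_1*(p_1,p_2,m) = 3·m/(3·p_1 + p_2), x_2* = m/(3·p_1 + p_2).
Here 3·41.6 + 13.5 = 138.3, giving x_1* = 2.2126 and x_2* = 0.7375.
Expenditure on x_2: 13.5·0.7375 = 9.9566; share = 0.0976.

share on x_2 = 0.0976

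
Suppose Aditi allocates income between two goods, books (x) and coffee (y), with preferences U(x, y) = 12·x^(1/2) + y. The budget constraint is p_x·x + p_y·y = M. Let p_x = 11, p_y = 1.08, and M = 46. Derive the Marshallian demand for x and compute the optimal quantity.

x* = 0.347

Set MRS = p_x/p_y: 6·x^(−1/2) = p_x/p_y.
Solve: √x = 6·p_y/p_x, so x*(p_x,p_y) = (6·p_y/p_x)², and y* = (M − p_x·x*)/p_y.
Plugging in: x* = (6·1.08/11)² = 0.347.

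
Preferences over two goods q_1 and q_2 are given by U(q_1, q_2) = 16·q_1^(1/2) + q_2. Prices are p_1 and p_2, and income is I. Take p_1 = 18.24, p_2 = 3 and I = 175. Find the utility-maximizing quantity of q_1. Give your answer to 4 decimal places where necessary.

q_1* = 1.7313

MU_q_1 = 8/√q_1, MU_q_2 = 1. Tangency: 8/√q_1 = p_1/p_2.
Solve: √q_1 = 8·p_2/p_1, so q_1*(p_1,p_2) = (8·p_2/p_1)², and q_2* = (I − p_1·q_1*)/p_2.
Plugging in: q_1* = (8·3/18.24)² = 1.7313.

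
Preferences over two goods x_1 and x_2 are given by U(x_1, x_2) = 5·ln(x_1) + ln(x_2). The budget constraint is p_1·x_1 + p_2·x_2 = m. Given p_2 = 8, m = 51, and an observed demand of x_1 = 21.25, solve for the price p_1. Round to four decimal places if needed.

The MRS is 5·x_2/x_1. Set MRS = p_1/p_2.
Rearranging, p_2·x_2 = (1/5)·p_1·x_1. Substituting into the budget gives p_1·x_1·(1 + (1/5)) = m.
Demand: x_1*(p_1,p_2,m) = 5/6·m/p_1 and x_2* = 1/6·m/p_2.
Set x_1* = 21.25 in the demand function and solve for p_1: p_1 = 2.

p_1 = 2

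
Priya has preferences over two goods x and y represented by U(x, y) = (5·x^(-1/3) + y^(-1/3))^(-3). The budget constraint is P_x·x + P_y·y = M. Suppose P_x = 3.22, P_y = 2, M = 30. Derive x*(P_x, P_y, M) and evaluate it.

MU_x ∝ 5·x^(-4/3), MU_y ∝ y^(-4/3), so MRS = 5·(y/x)^(4/3) = P_x/P_y.
Solve for the ratio: y/x = [(1/5)·P_x/P_y]^(0.75).
Substitute y = (y/x)·x into the budget: x* = M/(P_x + P_y·(y/x)).
Numerically y/x = 0.427456, so x* = 30/(3.22 + 2·0.427456) = 7.3621.

x* = 7.3621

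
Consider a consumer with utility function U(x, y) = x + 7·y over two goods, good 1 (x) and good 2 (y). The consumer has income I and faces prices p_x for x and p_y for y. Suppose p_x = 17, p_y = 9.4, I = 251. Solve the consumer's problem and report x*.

x* = 0

Linear utility — the consumer picks whichever good has higher MU/price: 1/17 = 0.0588 vs 7/9.4 = 0.7447.
y gives more utility per dollar, so spend all income on y: y* = I/p_y, x* = 0.
Numerically: x* = 0, y* = 26.7021.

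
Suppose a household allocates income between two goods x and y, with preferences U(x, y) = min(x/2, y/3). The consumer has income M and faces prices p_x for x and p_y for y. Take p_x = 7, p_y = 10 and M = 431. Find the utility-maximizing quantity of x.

Leontief preferences: the optimum is at the kink where x/2 = y/3, i.e. y = (3/2)·x.
Budget: p_x·x + p_y·(3/2)·x = M, so (2·p_x + 3·p_y)·x = 2·M.
Demand: x*(p_x,p_y,M) = 2·M/(2·p_x + 3·p_y), y* = 3·M/(2·p_x + 3·p_y).
Here 2·7 + 3·10 = 44, giving x* = 19.5909.

x* = 19.5909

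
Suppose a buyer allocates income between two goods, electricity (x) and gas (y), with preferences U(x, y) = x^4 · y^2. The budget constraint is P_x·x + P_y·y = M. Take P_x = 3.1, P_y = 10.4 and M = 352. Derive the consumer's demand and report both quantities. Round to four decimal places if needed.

The MRS is 2·y/x. Set MRS = P_x/P_y.
Rearranging, P_y·y = (1/2)·P_x·x. Substituting into the budget gives P_x·x·(1 + (1/2)) = M.
Demand: x*(P_x,P_y,M) = 2/3·M/P_x and y* = 1/3·M/P_y.
At P_x=3.1, P_y=10.4, M=352: x* = 2/3·352/3.1 = 75.6989, y* = 11.2821.

x* = 75.6989, y* = 11.2821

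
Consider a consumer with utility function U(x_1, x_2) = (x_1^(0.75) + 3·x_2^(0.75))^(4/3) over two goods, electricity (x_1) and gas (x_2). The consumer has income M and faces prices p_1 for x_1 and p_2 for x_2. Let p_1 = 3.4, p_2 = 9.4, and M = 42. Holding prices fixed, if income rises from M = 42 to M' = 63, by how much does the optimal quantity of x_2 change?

From the CES first-order condition, (1/3)·(x_2/x_1)^(0.25) = p_1/p_2.
Hence x_2/x_1 = (3·p_1/p_2)^(1/(0.25)), i.e. raised to the 4 power.
With the ratio pinned down, the budget gives x_1* = M/(p_1 + p_2·(x_2/x_1)) and x_2* = (x_2/x_1)·x_1*.
Numerically x_2/x_1 = 1.386402, so x_1* = 42/(3.4 + 9.4·1.386402) = 2.556 and x_2* = 1.386402·2.556 = 3.5436.
At M' = 63: x_2* = 5.3154. Change: 5.3154 − 3.5436 = 1.7718.

Δx_2* = 1.7718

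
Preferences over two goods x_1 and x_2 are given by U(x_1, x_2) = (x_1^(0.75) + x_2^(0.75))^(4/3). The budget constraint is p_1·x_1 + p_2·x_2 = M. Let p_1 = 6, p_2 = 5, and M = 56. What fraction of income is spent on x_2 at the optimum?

MU_x_1 ∝ x_1^(-0.25), MU_x_2 ∝ x_2^(-0.25), so MRS = (x_2/x_1)^(0.25) = p_1/p_2.
Hence x_2/x_1 = (p_1/p_2)^(1/(0.25)), i.e. raised to the 4 power.
Substitute x_2 = (x_2/x_1)·x_1 into the budget: x_1* = M/(p_1 + p_2·(x_2/x_1)).
Numerically x_2/x_1 = 2.0736, so x_1* = 56/(6 + 5·2.0736) = 3.4213 and x_2* = 2.0736·3.4213 = 7.0944.
Expenditure on x_2: 5·7.0944 = 35.4721; share = 0.6334.

share on x_2 = 0.6334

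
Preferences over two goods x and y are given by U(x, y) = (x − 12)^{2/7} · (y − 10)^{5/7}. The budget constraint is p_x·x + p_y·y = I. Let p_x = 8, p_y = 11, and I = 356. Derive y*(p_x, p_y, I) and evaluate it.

y* = 19.7403

This is Cobb-Douglas in (x−12, y−10): tangency gives 2/7·p_y·(y−10) = 5/7·p_x·(x−12).
Substituting into the budget: x* = 12 + 2/7·(I − 12·p_x − 10·p_y)/p_x, and y* = 10 + 5/7·(…)/p_y.
Discretionary income = 356 − 12·8 − 10·11 = 150; y* = 10 + 5/7·150/11 = 19.7403.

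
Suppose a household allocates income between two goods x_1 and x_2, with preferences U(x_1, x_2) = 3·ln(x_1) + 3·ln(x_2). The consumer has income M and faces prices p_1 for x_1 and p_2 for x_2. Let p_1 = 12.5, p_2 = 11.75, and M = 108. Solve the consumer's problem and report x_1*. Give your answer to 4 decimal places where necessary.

Tangency: MRS = x_2/x_1 = p_1/p_2.
So 3·p_2·x_2 = 3·p_1·x_1; combined with the budget, a share 0.5 of income goes to x_1.
Demand: x_1*(p_1,p_2,M) = 0.5·M/p_1 and x_2* = 0.5·M/p_2.
At p_1=12.5, p_2=11.75, M=108: x_1* = 0.5·108/12.5 = 4.32.

x_1* = 4.32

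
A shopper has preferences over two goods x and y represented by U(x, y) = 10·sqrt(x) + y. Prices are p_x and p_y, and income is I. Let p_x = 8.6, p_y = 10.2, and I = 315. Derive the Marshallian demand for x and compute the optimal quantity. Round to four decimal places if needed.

x* = 35.1677

MU_x = 5/√x, MU_y = 1. Tangency: 5/√x = p_x/p_y.
Thus x* = (5·p_y/p_x)² — independent of I — with the rest of income spent on y.
Plugging in: x* = (5·10.2/8.6)² = 35.1677.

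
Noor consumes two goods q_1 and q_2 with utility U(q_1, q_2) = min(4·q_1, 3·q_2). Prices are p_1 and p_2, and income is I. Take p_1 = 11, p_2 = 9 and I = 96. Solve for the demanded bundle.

q_1* = 4.1739, q_2* = 5.5652

Leontief preferences: the optimum is at the kink where q_1/3 = q_2/4, i.e. q_2 = (4/3)·q_1.
Budget: p_1·q_1 + p_2·(4/3)·q_1 = I, so (3·p_1 + 4·p_2)·q_1 = 3·I.
Demand: q_1*(p_1,p_2,I) = 3·I/(3·p_1 + 4·p_2), q_2* = 4·I/(3·p_1 + 4·p_2).
Here 3·11 + 4·9 = 69, giving q_1* = 4.1739 and q_2* = 5.5652.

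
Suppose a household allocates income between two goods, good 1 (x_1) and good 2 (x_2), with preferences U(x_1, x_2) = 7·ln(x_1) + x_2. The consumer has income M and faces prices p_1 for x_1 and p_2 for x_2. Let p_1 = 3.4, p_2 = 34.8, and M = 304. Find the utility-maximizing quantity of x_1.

x_1* = 71.6471

Set MRS = p_1/p_2: (7/x_1)/1 = p_1/p_2.
So x_1*(p_1,p_2) = 7·p_2/p_1, independent of income; and x_2* = (M − 7·p_2)/p_2.
At the given prices: x_1* = 7·34.8/3.4 = 71.6471.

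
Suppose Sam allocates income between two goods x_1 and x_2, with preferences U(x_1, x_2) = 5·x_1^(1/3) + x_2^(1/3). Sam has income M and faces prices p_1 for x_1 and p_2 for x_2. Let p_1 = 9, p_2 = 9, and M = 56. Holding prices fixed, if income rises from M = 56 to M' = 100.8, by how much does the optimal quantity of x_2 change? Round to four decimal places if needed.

Δx_2* = 0.4087

MU_x_1 ∝ 5·x_1^(-2/3), MU_x_2 ∝ x_2^(-2/3), so MRS = 5·(x_2/x_1)^(2/3) = p_1/p_2.
Hence x_2/x_1 = ((1/5)·p_1/p_2)^(1/(2/3)), i.e. raised to the 1.5 power.
Substitute x_2 = (x_2/x_1)·x_1 into the budget: x_1* = M/(p_1 + p_2·(x_2/x_1)).
Numerically x_2/x_1 = 0.089443, so x_1* = 56/(9 + 9·0.089443) = 5.7114 and x_2* = 0.089443·5.7114 = 0.5108.
At M' = 100.8: x_2* = 0.9195. Change: 0.9195 − 0.5108 = 0.4087.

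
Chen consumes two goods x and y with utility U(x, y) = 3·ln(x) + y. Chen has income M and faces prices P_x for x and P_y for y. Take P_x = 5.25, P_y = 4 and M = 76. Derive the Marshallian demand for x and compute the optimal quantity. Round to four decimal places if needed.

Set MRS = P_x/P_y: (3/x)/1 = P_x/P_y.
So x*(P_x,P_y) = 3·P_y/P_x, independent of income; and y* = (M − 3·P_y)/P_y.
At the given prices: x* = 3·4/5.25 = 2.2857.

x* = 2.2857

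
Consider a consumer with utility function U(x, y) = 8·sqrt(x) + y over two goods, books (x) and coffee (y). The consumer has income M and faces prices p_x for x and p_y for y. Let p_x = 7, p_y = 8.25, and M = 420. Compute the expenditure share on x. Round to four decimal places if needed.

share on x = 0.3704

Set MRS = p_x/p_y: 4·x^(−1/2) = p_x/p_y.
Solve: √x = 4·p_y/p_x, so x*(p_x,p_y) = (4·p_y/p_x)², and y* = (M − p_x·x*)/p_y.
Plugging in: x* = (4·8.25/7)² = 22.2245, y* = 32.0519.
Expenditure on x: 7·22.2245 = 155.5714; share = 0.3704.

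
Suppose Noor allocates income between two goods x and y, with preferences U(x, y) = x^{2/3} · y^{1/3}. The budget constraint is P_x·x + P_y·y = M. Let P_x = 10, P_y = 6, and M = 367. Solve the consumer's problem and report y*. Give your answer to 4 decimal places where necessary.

y* = 20.3889

Tangency: MRS = 2·y/x = P_x/P_y.
So 2/3·P_y·y = 1/3·P_x·x; combined with the budget, a share 2/3 of income goes to x.
Demand: x*(P_x,P_y,M) = 2/3·M/P_x and y* = 1/3·M/P_y.
At P_x=10, P_y=6, M=367: y* = 1/3·367/6 = 20.3889.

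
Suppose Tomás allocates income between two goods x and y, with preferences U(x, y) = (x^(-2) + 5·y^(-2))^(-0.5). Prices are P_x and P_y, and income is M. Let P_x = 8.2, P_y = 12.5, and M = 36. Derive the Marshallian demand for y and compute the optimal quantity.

y* = 1.9979

From the CES first-order condition, (1/5)·(y/x)^(3) = P_x/P_y.
Hence y/x = (5·P_x/P_y)^(1/(3)), i.e. raised to the 1/3 power.
With the ratio pinned down, the budget gives x* = M/(P_x + P_y·(y/x)) and y* = (y/x)·x*.
Numerically y/x = 1.485792, so x* = 36/(8.2 + 12.5·1.485792) = 1.3447 and y* = 1.485792·1.3447 = 1.9979.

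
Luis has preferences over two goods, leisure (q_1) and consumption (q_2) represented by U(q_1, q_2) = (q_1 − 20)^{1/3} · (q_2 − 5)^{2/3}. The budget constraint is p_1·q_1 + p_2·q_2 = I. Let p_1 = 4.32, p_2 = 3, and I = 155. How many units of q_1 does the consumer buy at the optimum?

q_1* = 24.1358

This is Cobb-Douglas in (q_1−20, q_2−5): tangency gives 1/3·p_2·(q_2−5) = 2/3·p_1·(q_1−20).
Substituting into the budget: q_1* = 20 + 1/3·(I − 20·p_1 − 5·p_2)/p_1, and q_2* = 5 + 2/3·(…)/p_2.
Discretionary income = 155 − 20·4.32 − 5·3 = 53.6; q_1* = 20 + 1/3·53.6/4.32 = 24.1358.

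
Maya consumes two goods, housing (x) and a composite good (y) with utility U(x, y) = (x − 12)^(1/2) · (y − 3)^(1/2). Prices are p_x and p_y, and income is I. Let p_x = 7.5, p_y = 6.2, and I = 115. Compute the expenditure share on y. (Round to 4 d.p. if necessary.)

This is Cobb-Douglas in (x−12, y−3): tangency gives 0.5·p_y·(y−3) = 0.5·p_x·(x−12).
Substituting into the budget: x* = 12 + 0.5·(I − 12·p_x − 3·p_y)/p_x, and y* = 3 + 0.5·(…)/p_y.
Discretionary income = 115 − 12·7.5 − 3·6.2 = 6.4; x* = 12 + 0.5·6.4/7.5 = 12.4267; y* = 3 + 0.5·6.4/6.2 = 3.5161.
Expenditure on y: 6.2·3.5161 = 21.8; share = 0.1896.

share on y = 0.1896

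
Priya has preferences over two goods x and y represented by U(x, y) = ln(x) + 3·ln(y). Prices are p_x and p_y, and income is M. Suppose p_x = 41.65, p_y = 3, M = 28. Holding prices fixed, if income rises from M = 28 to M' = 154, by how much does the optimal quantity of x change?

Δx* = 0.7563

The MRS is (1/3)·y/x. Set MRS = p_x/p_y.
Rearranging, p_y·y = 3·p_x·x. Substituting into the budget gives p_x·x·(1 + 3) = M.
Demand: x*(p_x,p_y,M) = 0.25·M/p_x and y* = 0.75·M/p_y.
At p_x=41.65, p_y=3, M=28: x* = 0.25·28/41.65 = 0.1681.
At M' = 154: x* = 0.9244. Change: 0.9244 − 0.1681 = 0.7563.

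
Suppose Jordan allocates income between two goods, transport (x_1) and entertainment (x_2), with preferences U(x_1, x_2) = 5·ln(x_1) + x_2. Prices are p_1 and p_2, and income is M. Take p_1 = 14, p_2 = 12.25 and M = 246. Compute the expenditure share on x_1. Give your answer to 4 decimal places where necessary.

Set MRS = p_1/p_2: (5/x_1)/1 = p_1/p_2.
So x_1*(p_1,p_2) = 5·p_2/p_1, independent of income; and x_2* = (M − 5·p_2)/p_2.
At the given prices: x_1* = 5·12.25/14 = 4.375, and x_2* = 15.0816.
Expenditure on x_1: 14·4.375 = 61.25; share = 0.249.

share on x_1 = 0.249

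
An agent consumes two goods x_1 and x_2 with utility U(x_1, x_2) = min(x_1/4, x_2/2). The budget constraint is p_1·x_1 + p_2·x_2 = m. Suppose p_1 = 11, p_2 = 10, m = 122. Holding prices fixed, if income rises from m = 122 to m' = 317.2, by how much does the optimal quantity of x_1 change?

Δx_1* = 12.2

Demand: x_1*(p_1,p_2,m) = 4·m/(4·p_1 + 2·p_2), x_2* = 2·m/(4·p_1 + 2·p_2).
Here 4·11 + 2·10 = 64, giving x_1* = 7.625.
At m' = 317.2: x_1* = 19.825. Change: 19.825 − 7.625 = 12.2.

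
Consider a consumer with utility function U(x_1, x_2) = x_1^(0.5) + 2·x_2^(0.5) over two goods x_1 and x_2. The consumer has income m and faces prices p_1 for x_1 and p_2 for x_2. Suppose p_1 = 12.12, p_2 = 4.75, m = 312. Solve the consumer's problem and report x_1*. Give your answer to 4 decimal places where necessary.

From the CES first-order condition, (1/2)·(x_2/x_1)^(0.5) = p_1/p_2.
Solve for the ratio: x_2/x_1 = [2·p_1/p_2]^(2).
With the ratio pinned down, the budget gives x_1* = m/(p_1 + p_2·(x_2/x_1)) and x_2* = (x_2/x_1)·x_1*.
Numerically x_2/x_1 = 26.04222, so x_1* = 312/(12.12 + 4.75·26.04222) = 2.2971.

x_1* = 2.2971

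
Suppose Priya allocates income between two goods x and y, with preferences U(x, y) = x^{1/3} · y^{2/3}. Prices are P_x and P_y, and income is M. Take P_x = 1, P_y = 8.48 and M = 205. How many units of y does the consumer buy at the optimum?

y* = 16.1164

Tangency: MRS = (1/2)·y/x = P_x/P_y.
Rearranging, P_y·y = 2·P_x·x. Substituting into the budget gives P_x·x·(1 + 2) = M.
Demand: x*(P_x,P_y,M) = 1/3·M/P_x and y* = 2/3·M/P_y.
At P_x=1, P_y=8.48, M=205: y* = 2/3·205/8.48 = 16.1164.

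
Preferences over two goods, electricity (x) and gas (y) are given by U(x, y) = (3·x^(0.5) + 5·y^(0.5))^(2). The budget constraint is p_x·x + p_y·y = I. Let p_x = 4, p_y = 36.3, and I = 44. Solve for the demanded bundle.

x* = 8.4221, y* = 0.2841

MU_x ∝ 3·x^(-0.5), MU_y ∝ 5·y^(-0.5), so MRS = (3/5)·(y/x)^(0.5) = p_x/p_y.
Hence y/x = ((5/3)·p_x/p_y)^(1/(0.5)), i.e. raised to the 2 power.
Substitute y = (y/x)·x into the budget: x* = I/(p_x + p_y·(y/x)).
Numerically y/x = 0.033729, so x* = 44/(4 + 36.3·0.033729) = 8.4221 and y* = 0.033729·8.4221 = 0.2841.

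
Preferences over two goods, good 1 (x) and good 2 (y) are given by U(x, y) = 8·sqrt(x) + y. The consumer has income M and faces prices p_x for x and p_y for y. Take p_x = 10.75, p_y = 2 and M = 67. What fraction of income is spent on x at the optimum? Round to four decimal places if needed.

share on x = 0.0889

Plugging in: x* = (4·2/10.75)² = 0.5538, y* = 30.5233.
Expenditure on x: 10.75·0.5538 = 5.9535; share = 0.0889.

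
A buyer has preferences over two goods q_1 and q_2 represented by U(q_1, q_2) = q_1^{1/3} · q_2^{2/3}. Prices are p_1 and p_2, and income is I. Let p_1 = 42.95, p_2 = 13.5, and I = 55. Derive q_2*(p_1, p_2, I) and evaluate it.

q_2* = 2.716

Tangency: MRS = (1/2)·q_2/q_1 = p_1/p_2.
Rearranging, p_2·q_2 = 2·p_1·q_1. Substituting into the budget gives p_1·q_1·(1 + 2) = I.
Demand: q_1*(p_1,p_2,I) = 1/3·I/p_1 and q_2* = 2/3·I/p_2.
At p_1=42.95, p_2=13.5, I=55: q_2* = 2/3·55/13.5 = 2.716.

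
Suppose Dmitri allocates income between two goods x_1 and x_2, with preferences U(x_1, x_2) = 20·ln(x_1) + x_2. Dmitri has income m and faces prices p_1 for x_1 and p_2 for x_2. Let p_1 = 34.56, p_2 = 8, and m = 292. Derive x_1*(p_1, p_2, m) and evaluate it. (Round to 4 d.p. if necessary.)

Set MRS = p_1/p_2: (20/x_1)/1 = p_1/p_2.
So x_1*(p_1,p_2) = 20·p_2/p_1, independent of income; and x_2* = (m − 20·p_2)/p_2.
At the given prices: x_1* = 20·8/34.56 = 4.6296.

x_1* = 4.6296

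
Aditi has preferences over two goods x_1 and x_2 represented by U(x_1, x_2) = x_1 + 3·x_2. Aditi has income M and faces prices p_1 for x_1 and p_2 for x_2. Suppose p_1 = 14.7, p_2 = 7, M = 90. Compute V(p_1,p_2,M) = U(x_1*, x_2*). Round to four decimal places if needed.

V = 38.5714

Perfect substitutes: compare marginal utility per dollar. 1/p_1 vs 3/p_2 → 0.068 vs 0.4286.
x_2 gives more utility per dollar, so spend all income on x_2: x_2* = M/p_2, x_1* = 0.
Numerically: x_1* = 0, x_2* = 12.8571.
Utility at the optimum: U(0, 12.8571) = 38.5714.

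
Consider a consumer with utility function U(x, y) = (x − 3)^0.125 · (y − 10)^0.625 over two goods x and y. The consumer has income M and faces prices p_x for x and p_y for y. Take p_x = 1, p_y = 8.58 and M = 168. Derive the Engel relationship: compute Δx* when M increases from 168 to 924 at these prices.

Δx* = 126

Let x' = x−3, y' = y−10. MRS = (1/5)·y'/x' = p_x/p_y.
After buying the subsistence bundle (3, 10), a share 1/6 of the remaining income goes to x: x* = 3 + 1/6·(M − 3p_x − 10p_y)/p_x.
Discretionary income = 168 − 3·1 − 10·8.58 = 79.2; x* = 3 + 1/6·79.2/1 = 16.2.
At M' = 924: x* = 142.2. Change: 142.2 − 16.2 = 126.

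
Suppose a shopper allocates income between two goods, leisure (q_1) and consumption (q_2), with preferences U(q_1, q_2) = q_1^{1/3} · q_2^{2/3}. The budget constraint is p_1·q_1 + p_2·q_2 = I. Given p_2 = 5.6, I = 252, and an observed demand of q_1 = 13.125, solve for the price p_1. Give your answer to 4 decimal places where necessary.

MU_q_1/MU_q_2 = (1/3·q_2)/(2/3·q_1); tangency sets this equal to p_1/p_2.
So 1/3·p_2·q_2 = 2/3·p_1·q_1; combined with the budget, a share 1/3 of income goes to q_1.
Demand: q_1*(p_1,p_2,I) = 1/3·I/p_1 and q_2* = 2/3·I/p_2.
Set q_1* = 13.125 in the demand function and solve for p_1: p_1 = 6.4.

p_1 = 6.4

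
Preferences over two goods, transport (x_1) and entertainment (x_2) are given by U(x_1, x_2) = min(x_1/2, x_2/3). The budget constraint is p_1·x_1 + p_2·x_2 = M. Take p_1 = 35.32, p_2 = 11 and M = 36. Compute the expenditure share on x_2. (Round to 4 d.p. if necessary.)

share on x_2 = 0.3184

Demand: x_1*(p_1,p_2,M) = 2·M/(2·p_1 + 3·p_2), x_2* = 3·M/(2·p_1 + 3·p_2).
Here 2·35.32 + 3·11 = 103.64, giving x_1* = 0.6947 and x_2* = 1.0421.
Expenditure on x_2: 11·1.0421 = 11.4628; share = 0.3184.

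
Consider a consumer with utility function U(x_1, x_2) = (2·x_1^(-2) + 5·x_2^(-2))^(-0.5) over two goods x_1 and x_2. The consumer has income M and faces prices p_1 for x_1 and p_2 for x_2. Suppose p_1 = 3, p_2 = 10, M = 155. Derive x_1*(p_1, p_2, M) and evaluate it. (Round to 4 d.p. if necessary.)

MRS = MU_x_1/MU_x_2 = (2/5)·(x_2/x_1)^(3). Set equal to p_1/p_2.
Solve for the ratio: x_2/x_1 = [(5/2)·p_1/p_2]^(1/3).
With the ratio pinned down, the budget gives x_1* = M/(p_1 + p_2·(x_2/x_1)) and x_2* = (x_2/x_1)·x_1*.
Numerically x_2/x_1 = 0.90856, so x_1* = 155/(3 + 10·0.90856) = 12.8252.

x_1* = 12.8252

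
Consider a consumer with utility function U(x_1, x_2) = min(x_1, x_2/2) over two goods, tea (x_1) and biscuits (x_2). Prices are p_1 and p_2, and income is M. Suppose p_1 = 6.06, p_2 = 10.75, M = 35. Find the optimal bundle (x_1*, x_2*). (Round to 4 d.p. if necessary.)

x_1* = 1.27, x_2* = 2.5399

With perfect complements, no substitution: consume in ratio x_1:x_2 = 1:2.
Budget: p_1·x_1 + p_2·2·x_1 = M, so (p_1 + 2·p_2)·x_1 = M.
Demand: x_1*(p_1,p_2,M) = M/(p_1 + 2·p_2), x_2* = 2·M/(p_1 + 2·p_2).
Here 6.06 + 2·10.75 = 27.56, giving x_1* = 1.27 and x_2* = 2.5399.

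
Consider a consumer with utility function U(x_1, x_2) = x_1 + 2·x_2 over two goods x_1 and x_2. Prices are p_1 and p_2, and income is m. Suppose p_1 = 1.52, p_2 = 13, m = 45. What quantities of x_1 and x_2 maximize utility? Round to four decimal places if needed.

Perfect substitutes: compare marginal utility per dollar. 1/p_1 vs 2/p_2 → 0.6579 vs 0.1538.
x_1 gives more utility per dollar, so spend all income on x_1: x_1* = m/p_1, x_2* = 0.
Numerically: x_1* = 29.6053, x_2* = 0.

x_1* = 29.6053, x_2* = 0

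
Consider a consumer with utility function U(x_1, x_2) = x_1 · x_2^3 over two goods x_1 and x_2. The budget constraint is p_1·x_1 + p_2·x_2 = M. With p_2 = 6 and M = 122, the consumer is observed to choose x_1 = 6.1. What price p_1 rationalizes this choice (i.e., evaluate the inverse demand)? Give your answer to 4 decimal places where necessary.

p_1 = 5

Tangency: MRS = (1/3)·x_2/x_1 = p_1/p_2.
So p_2·x_2 = 3·p_1·x_1; combined with the budget, a share 0.25 of income goes to x_1.
Demand: x_1*(p_1,p_2,M) = 0.25·M/p_1 and x_2* = 0.75·M/p_2.
Set x_1* = 6.1 in the demand function and solve for p_1: p_1 = 5.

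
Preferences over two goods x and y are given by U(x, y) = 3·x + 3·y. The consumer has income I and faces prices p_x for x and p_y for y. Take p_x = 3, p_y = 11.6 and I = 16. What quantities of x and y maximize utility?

x* = 5.3333, y* = 0

Perfect substitutes: compare marginal utility per dollar. 3/p_x vs 3/p_y → 1 vs 0.2586.
x gives more utility per dollar, so spend all income on x: x* = I/p_x, y* = 0.
Numerically: x* = 5.3333, y* = 0.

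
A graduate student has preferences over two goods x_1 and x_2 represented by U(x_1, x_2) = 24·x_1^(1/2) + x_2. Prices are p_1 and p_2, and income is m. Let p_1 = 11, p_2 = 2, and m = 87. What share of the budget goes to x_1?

Utility is quasi-linear in x_2; the FOC for x_1 is 12/√x_1 = p_1/p_2.
Thus x_1* = (12·p_2/p_1)² — independent of m — with the rest of income spent on x_2.
Plugging in: x_1* = (12·2/11)² = 4.7603, x_2* = 17.3182.
Expenditure on x_1: 11·4.7603 = 52.3636; share = 0.6019.

share on x_1 = 0.6019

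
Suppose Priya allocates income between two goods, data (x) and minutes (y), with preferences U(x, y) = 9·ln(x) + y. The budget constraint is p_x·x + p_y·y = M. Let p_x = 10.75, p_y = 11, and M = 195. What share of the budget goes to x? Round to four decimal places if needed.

share on x = 0.5077

Set MRS = p_x/p_y: (9/x)/1 = p_x/p_y.
So x*(p_x,p_y) = 9·p_y/p_x, independent of income; and y* = (M − 9·p_y)/p_y.
At the given prices: x* = 9·11/10.75 = 9.2093, and y* = 8.7273.
Expenditure on x: 10.75·9.2093 = 99; share = 0.5077.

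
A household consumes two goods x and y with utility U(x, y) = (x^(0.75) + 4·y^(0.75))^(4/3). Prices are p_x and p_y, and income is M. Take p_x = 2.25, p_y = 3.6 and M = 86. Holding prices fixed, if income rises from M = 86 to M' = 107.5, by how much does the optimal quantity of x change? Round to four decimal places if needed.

MU_x ∝ x^(-0.25), MU_y ∝ 4·y^(-0.25), so MRS = (1/4)·(y/x)^(0.25) = p_x/p_y.
Hence y/x = (4·p_x/p_y)^(1/(0.25)), i.e. raised to the 4 power.
With the ratio pinned down, the budget gives x* = M/(p_x + p_y·(y/x)) and y* = (y/x)·x*.
Numerically y/x = 39.0625, so x* = 86/(2.25 + 3.6·39.0625) = 0.6019.
At M' = 107.5: x* = 0.7524. Change: 0.7524 − 0.6019 = 0.1505.

Δx* = 0.1505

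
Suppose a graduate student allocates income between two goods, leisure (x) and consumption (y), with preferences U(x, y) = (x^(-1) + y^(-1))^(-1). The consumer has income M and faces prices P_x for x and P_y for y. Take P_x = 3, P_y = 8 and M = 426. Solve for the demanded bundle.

x* = 53.931, y* = 33.0259

From the CES first-order condition, (y/x)^(2) = P_x/P_y.
Hence y/x = (P_x/P_y)^(1/(2)), i.e. raised to the 0.5 power.
Substitute y = (y/x)·x into the budget: x* = M/(P_x + P_y·(y/x)).
Numerically y/x = 0.612372, so x* = 426/(3 + 8·0.612372) = 53.931 and y* = 0.612372·53.931 = 33.0259.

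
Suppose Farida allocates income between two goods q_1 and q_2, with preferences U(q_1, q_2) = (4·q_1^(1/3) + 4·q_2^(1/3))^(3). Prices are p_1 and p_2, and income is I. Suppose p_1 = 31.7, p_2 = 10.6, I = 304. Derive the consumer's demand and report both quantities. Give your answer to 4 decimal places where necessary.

MU_q_1 ∝ 4·q_1^(-2/3), MU_q_2 ∝ 4·q_2^(-2/3), so MRS = (q_2/q_1)^(2/3) = p_1/p_2.
Hence q_2/q_1 = (p_1/p_2)^(1/(2/3)), i.e. raised to the 1.5 power.
Substitute q_2 = (q_2/q_1)·q_1 into the budget: q_1* = I/(p_1 + p_2·(q_2/q_1)).
Numerically q_2/q_1 = 5.171662, so q_1* = 304/(31.7 + 10.6·5.171662) = 3.5137 and q_2* = 5.171662·3.5137 = 18.1714.

q_1* = 3.5137, q_2* = 18.1714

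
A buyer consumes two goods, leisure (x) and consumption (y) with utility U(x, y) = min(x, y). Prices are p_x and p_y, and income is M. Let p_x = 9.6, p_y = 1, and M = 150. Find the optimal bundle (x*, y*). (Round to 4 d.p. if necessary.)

x* = 14.1509, y* = 14.1509

With perfect complements, no substitution: consume in ratio x:y = 1:1.
Budget: p_x·x + p_y·x = M, so (p_x + p_y)·x = M.
Demand: x*(p_x,p_y,M) = M/(p_x + p_y), y* = M/(p_x + p_y).
Here 9.6 + 1 = 10.6, giving x* = 14.1509 and y* = 14.1509.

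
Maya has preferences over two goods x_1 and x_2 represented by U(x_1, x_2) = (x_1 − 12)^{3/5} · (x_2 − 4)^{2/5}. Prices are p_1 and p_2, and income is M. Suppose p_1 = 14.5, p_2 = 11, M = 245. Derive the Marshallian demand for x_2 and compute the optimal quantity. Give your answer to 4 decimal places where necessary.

x_2* = 4.9818

This is Cobb-Douglas in (x_1−12, x_2−4): tangency gives 0.6·p_2·(x_2−4) = 0.4·p_1·(x_1−12).
Substituting into the budget: x_1* = 12 + 0.6·(M − 12·p_1 − 4·p_2)/p_1, and x_2* = 4 + 0.4·(…)/p_2.
Discretionary income = 245 − 12·14.5 − 4·11 = 27; x_2* = 4 + 0.4·27/11 = 4.9818.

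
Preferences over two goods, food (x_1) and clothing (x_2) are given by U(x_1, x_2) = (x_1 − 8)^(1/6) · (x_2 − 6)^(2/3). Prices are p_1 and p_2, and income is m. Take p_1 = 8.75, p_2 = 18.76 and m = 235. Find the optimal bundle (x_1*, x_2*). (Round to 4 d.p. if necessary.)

After buying the subsistence bundle (8, 6), a share 0.2 of the remaining income goes to x_1: x_1* = 8 + 0.2·(m − 8p_1 − 6p_2)/p_1.
Discretionary income = 235 − 8·8.75 − 6·18.76 = 52.44; x_1* = 8 + 0.2·52.44/8.75 = 9.1986; x_2* = 6 + 0.8·52.44/18.76 = 8.2362.

x_1* = 9.1986, x_2* = 8.2362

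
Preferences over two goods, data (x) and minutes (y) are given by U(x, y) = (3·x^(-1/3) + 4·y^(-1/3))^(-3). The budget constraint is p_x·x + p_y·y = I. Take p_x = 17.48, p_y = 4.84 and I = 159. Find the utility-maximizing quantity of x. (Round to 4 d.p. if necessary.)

From the CES first-order condition, (3/4)·(y/x)^(4/3) = p_x/p_y.
Solve for the ratio: y/x = [(4/3)·p_x/p_y]^(0.75).
Substitute y = (y/x)·x into the budget: x* = I/(p_x + p_y·(y/x)).
Numerically y/x = 3.250694, so x* = 159/(17.48 + 4.84·3.250694) = 4.7872.

x* = 4.7872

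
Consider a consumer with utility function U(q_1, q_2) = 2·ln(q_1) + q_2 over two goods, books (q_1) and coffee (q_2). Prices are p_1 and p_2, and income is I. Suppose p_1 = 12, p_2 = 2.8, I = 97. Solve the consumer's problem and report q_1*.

q_1* = 0.4667

MU_q_1 = 2/q_1, MU_q_2 = 1. Tangency: 2/q_1 = p_1/p_2.
So q_1*(p_1,p_2) = 2·p_2/p_1, independent of income; and q_2* = (I − 2·p_2)/p_2.
At the given prices: q_1* = 2·2.8/12 = 0.4667.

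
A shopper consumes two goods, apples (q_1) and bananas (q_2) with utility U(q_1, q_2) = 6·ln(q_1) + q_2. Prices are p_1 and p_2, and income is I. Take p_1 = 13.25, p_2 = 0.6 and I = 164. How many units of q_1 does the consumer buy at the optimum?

So q_1*(p_1,p_2) = 6·p_2/p_1, independent of income; and q_2* = (I − 6·p_2)/p_2.
At the given prices: q_1* = 6·0.6/13.25 = 0.2717.

q_1* = 0.2717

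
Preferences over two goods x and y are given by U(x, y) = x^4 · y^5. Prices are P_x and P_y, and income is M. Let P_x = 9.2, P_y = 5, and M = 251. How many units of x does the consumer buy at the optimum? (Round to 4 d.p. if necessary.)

x* = 12.1256

Demand: x*(P_x,P_y,M) = 4/9·M/P_x and y* = 5/9·M/P_y.
At P_x=9.2, P_y=5, M=251: x* = 4/9·251/9.2 = 12.1256.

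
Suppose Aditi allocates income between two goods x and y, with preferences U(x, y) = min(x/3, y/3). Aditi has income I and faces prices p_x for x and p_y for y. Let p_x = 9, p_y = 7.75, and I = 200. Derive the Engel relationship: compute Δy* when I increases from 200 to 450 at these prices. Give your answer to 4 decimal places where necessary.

Δy* = 14.9254

With perfect complements, no substitution: consume in ratio x:y = 3:3.
Budget: p_x·x + p_y·x = I, so (3·p_x + 3·p_y)·x = 3·I.
Demand: x*(p_x,p_y,I) = 3·I/(3·p_x + 3·p_y), y* = 3·I/(3·p_x + 3·p_y).
Here 3·9 + 3·7.75 = 50.25, giving y* = 11.9403.
At I' = 450: y* = 26.8657. Change: 26.8657 − 11.9403 = 14.9254.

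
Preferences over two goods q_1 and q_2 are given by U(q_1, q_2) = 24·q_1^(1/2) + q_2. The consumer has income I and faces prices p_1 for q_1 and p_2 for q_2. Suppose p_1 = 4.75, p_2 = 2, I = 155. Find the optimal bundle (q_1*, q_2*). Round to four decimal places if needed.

Set MRS = p_1/p_2: 12·q_1^(−1/2) = p_1/p_2.
Thus q_1* = (12·p_2/p_1)² — independent of I — with the rest of income spent on q_2.
Plugging in: q_1* = (12·2/4.75)² = 25.5291, q_2* = 16.8684.

q_1* = 25.5291, q_2* = 16.8684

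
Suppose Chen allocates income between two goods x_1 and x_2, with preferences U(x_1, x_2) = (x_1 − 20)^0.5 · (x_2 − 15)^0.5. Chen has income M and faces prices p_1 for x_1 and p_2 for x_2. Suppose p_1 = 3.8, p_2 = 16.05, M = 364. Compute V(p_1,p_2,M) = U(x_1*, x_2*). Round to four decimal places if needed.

V = 3.0251

MRS = (x_2−15)/(x_1−20). Tangency with p_1/p_2 gives x_2−15 = (p_1/p_2)·(x_1−20).
Substituting into the budget: x_1* = 20 + 0.5·(M − 20·p_1 − 15·p_2)/p_1, and x_2* = 15 + 0.5·(…)/p_2.
Discretionary income = 364 − 20·3.8 − 15·16.05 = 47.25; x_1* = 20 + 0.5·47.25/3.8 = 26.2171; x_2* = 15 + 0.5·47.25/16.05 = 16.472.
Utility at the optimum: U(26.2171, 16.472) = 3.0251.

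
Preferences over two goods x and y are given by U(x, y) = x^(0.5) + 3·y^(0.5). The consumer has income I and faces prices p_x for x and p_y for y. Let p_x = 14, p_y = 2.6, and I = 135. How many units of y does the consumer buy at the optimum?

From the CES first-order condition, (1/3)·(y/x)^(0.5) = p_x/p_y.
Hence y/x = (3·p_x/p_y)^(1/(0.5)), i.e. raised to the 2 power.
Substitute y = (y/x)·x into the budget: x* = I/(p_x + p_y·(y/x)).
Numerically y/x = 260.946746, so x* = 135/(14 + 2.6·260.946746) = 0.195 and y* = 260.946746·0.195 = 50.8733.

y* = 50.8733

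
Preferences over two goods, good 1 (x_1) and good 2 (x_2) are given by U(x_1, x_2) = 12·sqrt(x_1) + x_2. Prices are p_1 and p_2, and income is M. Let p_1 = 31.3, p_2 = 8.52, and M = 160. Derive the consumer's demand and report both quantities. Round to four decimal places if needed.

Set MRS = p_1/p_2: 6·x_1^(−1/2) = p_1/p_2.
Solve: √x_1 = 6·p_2/p_1, so x_1*(p_1,p_2) = (6·p_2/p_1)², and x_2* = (M − p_1·x_1*)/p_2.
Plugging in: x_1* = (6·8.52/31.3)² = 2.6674, x_2* = 8.98.

x_1* = 2.6674, x_2* = 8.98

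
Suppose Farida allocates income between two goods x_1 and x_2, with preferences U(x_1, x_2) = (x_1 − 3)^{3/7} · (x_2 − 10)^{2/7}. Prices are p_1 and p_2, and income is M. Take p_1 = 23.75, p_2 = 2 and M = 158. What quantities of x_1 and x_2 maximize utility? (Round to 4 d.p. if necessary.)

After buying the subsistence bundle (3, 10), a share 0.6 of the remaining income goes to x_1: x_1* = 3 + 0.6·(M − 3p_1 − 10p_2)/p_1.
Discretionary income = 158 − 3·23.75 − 10·2 = 66.75; x_1* = 3 + 0.6·66.75/23.75 = 4.6863; x_2* = 10 + 0.4·66.75/2 = 23.35.

x_1* = 4.6863, x_2* = 23.35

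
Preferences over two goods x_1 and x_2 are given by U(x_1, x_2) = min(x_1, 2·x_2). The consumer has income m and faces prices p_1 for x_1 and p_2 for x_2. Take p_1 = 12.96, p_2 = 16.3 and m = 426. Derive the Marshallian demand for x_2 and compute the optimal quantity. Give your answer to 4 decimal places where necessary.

Here 2·12.96 + 16.3 = 42.22, giving x_2* = 10.09.

x_2* = 10.09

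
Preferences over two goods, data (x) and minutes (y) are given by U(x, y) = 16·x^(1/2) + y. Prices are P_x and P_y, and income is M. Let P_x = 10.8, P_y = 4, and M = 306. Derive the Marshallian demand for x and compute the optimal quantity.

MU_x = 8/√x, MU_y = 1. Tangency: 8/√x = P_x/P_y.
Solve: √x = 8·P_y/P_x, so x*(P_x,P_y) = (8·P_y/P_x)², and y* = (M − P_x·x*)/P_y.
Plugging in: x* = (8·4/10.8)² = 8.7791.

x* = 8.7791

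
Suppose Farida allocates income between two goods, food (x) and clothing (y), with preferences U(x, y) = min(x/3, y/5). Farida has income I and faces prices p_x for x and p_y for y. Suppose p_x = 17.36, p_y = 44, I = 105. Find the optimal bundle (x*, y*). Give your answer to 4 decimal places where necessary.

With perfect complements, no substitution: consume in ratio x:y = 3:5.
Budget: p_x·x + p_y·(5/3)·x = I, so (3·p_x + 5·p_y)·x = 3·I.
Demand: x*(p_x,p_y,I) = 3·I/(3·p_x + 5·p_y), y* = 5·I/(3·p_x + 5·p_y).
Here 3·17.36 + 5·44 = 272.08, giving x* = 1.1577 and y* = 1.9296.

x* = 1.1577, y* = 1.9296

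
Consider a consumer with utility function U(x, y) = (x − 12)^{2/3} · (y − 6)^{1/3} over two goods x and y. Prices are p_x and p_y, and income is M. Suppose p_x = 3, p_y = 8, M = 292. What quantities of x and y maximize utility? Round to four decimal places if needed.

x* = 58.2222, y* = 14.6667

Let x' = x−12, y' = y−6. MRS = 2·y'/x' = p_x/p_y.
Substituting into the budget: x* = 12 + 2/3·(M − 12·p_x − 6·p_y)/p_x, and y* = 6 + 1/3·(…)/p_y.
Discretionary income = 292 − 12·3 − 6·8 = 208; x* = 12 + 2/3·208/3 = 58.2222; y* = 6 + 1/3·208/8 = 14.6667.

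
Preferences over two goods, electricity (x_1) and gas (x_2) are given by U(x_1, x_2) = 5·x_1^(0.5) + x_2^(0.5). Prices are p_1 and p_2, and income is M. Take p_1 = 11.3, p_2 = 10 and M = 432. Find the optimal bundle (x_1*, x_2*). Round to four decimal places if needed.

From the CES first-order condition, 5·(x_2/x_1)^(0.5) = p_1/p_2.
Hence x_2/x_1 = ((1/5)·p_1/p_2)^(1/(0.5)), i.e. raised to the 2 power.
Substitute x_2 = (x_2/x_1)·x_1 into the budget: x_1* = M/(p_1 + p_2·(x_2/x_1)).
Numerically x_2/x_1 = 0.051076, so x_1* = 432/(11.3 + 10·0.051076) = 36.5768 and x_2* = 0.051076·36.5768 = 1.8682.

x_1* = 36.5768, x_2* = 1.8682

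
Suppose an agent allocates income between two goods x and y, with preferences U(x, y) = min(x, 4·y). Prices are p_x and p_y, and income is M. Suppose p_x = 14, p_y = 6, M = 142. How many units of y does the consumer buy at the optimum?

With perfect complements, no substitution: consume in ratio x:y = 4:1.
Budget: p_x·x + p_y·(1/4)·x = M, so (4·p_x + p_y)·x = 4·M.
Demand: x*(p_x,p_y,M) = 4·M/(4·p_x + p_y), y* = M/(4·p_x + p_y).
Here 4·14 + 6 = 62, giving y* = 2.2903.

y* = 2.2903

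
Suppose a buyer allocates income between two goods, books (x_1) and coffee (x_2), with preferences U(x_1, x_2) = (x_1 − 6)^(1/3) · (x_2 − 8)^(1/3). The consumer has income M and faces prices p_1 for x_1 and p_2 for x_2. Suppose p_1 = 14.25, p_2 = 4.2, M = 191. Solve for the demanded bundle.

x_1* = 8.5228, x_2* = 16.5595

MRS = (x_2−8)/(x_1−6). Tangency with p_1/p_2 gives x_2−8 = (p_1/p_2)·(x_1−6).
Substituting into the budget: x_1* = 6 + 0.5·(M − 6·p_1 − 8·p_2)/p_1, and x_2* = 8 + 0.5·(…)/p_2.
Discretionary income = 191 − 6·14.25 − 8·4.2 = 71.9; x_1* = 6 + 0.5·71.9/14.25 = 8.5228; x_2* = 8 + 0.5·71.9/4.2 = 16.5595.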